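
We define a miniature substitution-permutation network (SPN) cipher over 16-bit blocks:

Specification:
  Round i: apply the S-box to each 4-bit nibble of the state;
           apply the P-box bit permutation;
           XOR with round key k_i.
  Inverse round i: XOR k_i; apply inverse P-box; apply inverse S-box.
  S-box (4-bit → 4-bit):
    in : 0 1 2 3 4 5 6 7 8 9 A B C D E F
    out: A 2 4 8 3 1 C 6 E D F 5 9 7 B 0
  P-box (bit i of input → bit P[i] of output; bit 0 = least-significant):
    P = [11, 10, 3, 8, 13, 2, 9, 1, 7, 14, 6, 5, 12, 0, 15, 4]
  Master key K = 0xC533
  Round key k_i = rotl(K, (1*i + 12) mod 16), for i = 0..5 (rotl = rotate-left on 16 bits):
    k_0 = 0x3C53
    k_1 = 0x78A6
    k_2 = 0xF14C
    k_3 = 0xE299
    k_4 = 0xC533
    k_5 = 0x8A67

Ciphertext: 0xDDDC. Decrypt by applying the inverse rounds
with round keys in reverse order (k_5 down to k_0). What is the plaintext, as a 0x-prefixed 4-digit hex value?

0xBC3B

s_0 = ciphertext = 0xDDDC
s_1 = InvRound(s_0, k_5) = 0xEE68
s_2 = InvRound(s_1, k_4) = 0x0299
s_3 = InvRound(s_2, k_3) = 0x215F
s_4 = InvRound(s_3, k_2) = 0xA13F
s_5 = InvRound(s_4, k_1) = 0xA4F9
s_6 = InvRound(s_5, k_0) = 0xBC3B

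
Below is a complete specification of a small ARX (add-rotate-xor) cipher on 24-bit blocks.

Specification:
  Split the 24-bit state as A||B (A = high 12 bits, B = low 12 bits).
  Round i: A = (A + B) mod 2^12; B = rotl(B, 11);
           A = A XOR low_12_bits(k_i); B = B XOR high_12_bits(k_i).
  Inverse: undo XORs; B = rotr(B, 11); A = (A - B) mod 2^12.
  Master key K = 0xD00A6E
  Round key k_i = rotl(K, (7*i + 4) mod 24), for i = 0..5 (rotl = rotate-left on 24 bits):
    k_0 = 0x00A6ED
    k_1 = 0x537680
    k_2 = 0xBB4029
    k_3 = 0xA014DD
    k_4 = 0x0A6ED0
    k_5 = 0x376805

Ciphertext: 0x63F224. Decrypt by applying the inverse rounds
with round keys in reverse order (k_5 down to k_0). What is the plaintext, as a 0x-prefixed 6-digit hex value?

s_0 = ciphertext = 0x63F224
s_1 = InvRound(s_0, k_5) = 0xB962A4
s_2 = InvRound(s_1, k_4) = 0x142404
s_3 = InvRound(s_2, k_3) = 0x994C0B
s_4 = InvRound(s_3, k_2) = 0xA3FF7E
s_5 = InvRound(s_4, k_1) = 0x82C493
s_6 = InvRound(s_5, k_0) = 0x58F932

0x58F932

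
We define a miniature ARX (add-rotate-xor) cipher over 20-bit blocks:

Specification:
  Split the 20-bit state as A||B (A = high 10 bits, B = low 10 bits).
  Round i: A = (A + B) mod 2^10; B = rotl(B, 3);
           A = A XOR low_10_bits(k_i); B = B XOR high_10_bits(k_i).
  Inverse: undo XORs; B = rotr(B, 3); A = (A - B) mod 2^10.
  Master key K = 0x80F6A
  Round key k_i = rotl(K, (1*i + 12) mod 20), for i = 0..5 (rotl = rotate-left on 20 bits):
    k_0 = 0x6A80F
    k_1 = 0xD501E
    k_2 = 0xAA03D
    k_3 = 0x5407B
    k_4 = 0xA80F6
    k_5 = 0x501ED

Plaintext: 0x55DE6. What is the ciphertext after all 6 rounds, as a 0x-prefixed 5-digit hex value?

0x5CB63

s_0 = plaintext = 0x55DE6
s_1 = Round(s_0, k_0) = 0xCCA99
s_2 = Round(s_1, k_1) = 0x75799
s_3 = Round(s_2, k_2) = 0x54E67
s_4 = Round(s_3, k_3) = 0xF066C
s_5 = Round(s_4, k_4) = 0xB6DC4
s_6 = Round(s_5, k_5) = 0x5CB63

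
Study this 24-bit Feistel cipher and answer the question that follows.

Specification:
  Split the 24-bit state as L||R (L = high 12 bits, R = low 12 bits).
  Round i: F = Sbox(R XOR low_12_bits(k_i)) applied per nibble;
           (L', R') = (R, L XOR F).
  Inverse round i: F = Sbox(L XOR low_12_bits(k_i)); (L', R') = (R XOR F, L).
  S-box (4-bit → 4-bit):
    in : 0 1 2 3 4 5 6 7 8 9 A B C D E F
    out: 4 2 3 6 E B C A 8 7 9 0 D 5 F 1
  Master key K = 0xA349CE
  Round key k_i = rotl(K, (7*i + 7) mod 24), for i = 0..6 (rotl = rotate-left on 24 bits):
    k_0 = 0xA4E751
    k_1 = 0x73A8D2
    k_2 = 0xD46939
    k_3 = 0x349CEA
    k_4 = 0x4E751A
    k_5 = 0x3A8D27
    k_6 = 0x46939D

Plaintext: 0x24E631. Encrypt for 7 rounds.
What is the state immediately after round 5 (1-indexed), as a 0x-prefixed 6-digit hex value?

s_0 = plaintext = 0x24E631
s_1 = Round(s_0, k_0) = 0x63108A
s_2 = Round(s_1, k_1) = 0x08AE89
s_3 = Round(s_2, k_2) = 0xE89A8E
s_4 = Round(s_3, k_3) = 0xA8E247
s_5 = Round(s_4, k_4) = 0x24703B
s_6 = Round(s_5, k_5) = 0x03B76A
s_7 = Round(s_6, k_6) = 0x76AE21

0x24703B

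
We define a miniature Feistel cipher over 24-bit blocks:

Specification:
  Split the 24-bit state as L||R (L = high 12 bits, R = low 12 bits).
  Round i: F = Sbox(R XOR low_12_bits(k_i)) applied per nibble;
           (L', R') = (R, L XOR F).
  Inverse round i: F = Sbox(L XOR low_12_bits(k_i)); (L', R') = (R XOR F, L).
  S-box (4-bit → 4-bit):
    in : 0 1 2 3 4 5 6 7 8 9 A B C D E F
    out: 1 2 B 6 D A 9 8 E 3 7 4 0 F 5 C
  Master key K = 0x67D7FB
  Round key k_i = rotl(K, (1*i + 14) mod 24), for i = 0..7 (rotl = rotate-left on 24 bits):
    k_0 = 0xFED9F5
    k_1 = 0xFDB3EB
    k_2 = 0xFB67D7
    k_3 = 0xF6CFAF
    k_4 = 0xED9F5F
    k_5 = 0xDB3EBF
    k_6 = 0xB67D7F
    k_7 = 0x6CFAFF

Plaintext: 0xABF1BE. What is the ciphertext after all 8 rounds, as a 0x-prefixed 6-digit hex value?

s_0 = plaintext = 0xABF1BE
s_1 = Round(s_0, k_0) = 0x1BE46B
s_2 = Round(s_1, k_1) = 0x46B95F
s_3 = Round(s_2, k_2) = 0x95F185
s_4 = Round(s_3, k_3) = 0x185CE8
s_5 = Round(s_4, k_4) = 0xCE87CD
s_6 = Round(s_5, k_5) = 0x7CDF63
s_7 = Round(s_6, k_6) = 0xF63CED
s_8 = Round(s_7, k_7) = 0xCED648

0xCED648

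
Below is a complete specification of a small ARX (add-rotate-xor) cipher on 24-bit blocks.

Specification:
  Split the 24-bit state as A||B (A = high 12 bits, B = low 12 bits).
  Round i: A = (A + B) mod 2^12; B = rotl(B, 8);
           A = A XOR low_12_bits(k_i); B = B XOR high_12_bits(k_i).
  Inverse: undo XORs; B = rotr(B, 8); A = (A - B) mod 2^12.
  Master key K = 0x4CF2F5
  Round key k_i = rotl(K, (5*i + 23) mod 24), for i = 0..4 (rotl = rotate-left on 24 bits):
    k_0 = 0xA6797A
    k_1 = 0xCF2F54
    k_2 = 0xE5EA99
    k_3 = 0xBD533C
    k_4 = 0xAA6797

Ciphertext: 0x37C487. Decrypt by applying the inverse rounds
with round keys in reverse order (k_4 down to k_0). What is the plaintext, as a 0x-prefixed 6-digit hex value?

s_0 = ciphertext = 0x37C487
s_1 = InvRound(s_0, k_4) = 0x2CD21E
s_2 = InvRound(s_1, k_3) = 0x538CB9
s_3 = InvRound(s_2, k_2) = 0x12FE72
s_4 = InvRound(s_3, k_1) = 0x679802
s_5 = InvRound(s_4, k_0) = 0x8B1652

0x8B1652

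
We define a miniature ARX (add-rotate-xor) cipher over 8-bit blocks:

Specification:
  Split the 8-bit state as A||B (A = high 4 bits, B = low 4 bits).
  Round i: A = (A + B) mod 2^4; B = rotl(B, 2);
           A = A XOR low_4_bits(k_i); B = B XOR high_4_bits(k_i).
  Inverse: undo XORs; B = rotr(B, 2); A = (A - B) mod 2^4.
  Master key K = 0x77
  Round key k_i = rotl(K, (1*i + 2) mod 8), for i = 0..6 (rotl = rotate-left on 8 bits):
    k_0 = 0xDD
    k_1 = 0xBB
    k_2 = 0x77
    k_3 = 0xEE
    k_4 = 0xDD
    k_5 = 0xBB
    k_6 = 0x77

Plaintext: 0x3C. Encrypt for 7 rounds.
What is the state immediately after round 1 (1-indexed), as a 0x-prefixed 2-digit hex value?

0x2E

s_0 = plaintext = 0x3C
s_1 = Round(s_0, k_0) = 0x2E
s_2 = Round(s_1, k_1) = 0xB0
s_3 = Round(s_2, k_2) = 0xC7
s_4 = Round(s_3, k_3) = 0xD3
s_5 = Round(s_4, k_4) = 0xD1
s_6 = Round(s_5, k_5) = 0x5F
s_7 = Round(s_6, k_6) = 0x38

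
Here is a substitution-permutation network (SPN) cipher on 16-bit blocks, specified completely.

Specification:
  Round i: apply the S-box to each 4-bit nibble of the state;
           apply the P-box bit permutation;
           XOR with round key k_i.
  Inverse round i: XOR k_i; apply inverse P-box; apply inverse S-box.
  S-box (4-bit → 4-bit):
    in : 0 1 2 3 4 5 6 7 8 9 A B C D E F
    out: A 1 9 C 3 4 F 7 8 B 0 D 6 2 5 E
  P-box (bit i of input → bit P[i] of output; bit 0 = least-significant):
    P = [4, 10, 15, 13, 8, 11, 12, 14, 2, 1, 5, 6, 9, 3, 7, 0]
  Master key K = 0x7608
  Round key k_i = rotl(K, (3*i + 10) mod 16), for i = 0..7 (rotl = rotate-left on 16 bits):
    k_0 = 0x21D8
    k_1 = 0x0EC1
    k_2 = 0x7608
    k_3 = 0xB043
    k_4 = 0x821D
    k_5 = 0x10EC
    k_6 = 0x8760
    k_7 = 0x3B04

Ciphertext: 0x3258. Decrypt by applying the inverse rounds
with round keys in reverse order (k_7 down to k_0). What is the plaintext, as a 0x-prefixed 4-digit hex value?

s_0 = ciphertext = 0x3258
s_1 = InvRound(s_0, k_7) = 0xD241
s_2 = InvRound(s_1, k_6) = 0x85BD
s_3 = InvRound(s_2, k_5) = 0x88E7
s_4 = InvRound(s_3, k_4) = 0x7FD1
s_5 = InvRound(s_4, k_3) = 0xED97
s_6 = InvRound(s_5, k_2) = 0x647E
s_7 = InvRound(s_6, k_1) = 0x6702
s_8 = InvRound(s_7, k_0) = 0x7084

0x7084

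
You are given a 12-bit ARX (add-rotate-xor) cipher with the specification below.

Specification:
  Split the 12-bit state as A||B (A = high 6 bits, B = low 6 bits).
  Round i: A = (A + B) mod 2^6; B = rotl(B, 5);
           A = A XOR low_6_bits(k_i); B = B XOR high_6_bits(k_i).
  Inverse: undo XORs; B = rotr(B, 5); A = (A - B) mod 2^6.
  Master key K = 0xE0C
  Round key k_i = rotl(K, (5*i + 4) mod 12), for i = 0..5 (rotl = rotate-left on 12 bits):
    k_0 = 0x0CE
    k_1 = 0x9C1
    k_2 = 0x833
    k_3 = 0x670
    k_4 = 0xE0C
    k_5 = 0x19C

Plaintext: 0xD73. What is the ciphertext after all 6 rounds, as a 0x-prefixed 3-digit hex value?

s_0 = plaintext = 0xD73
s_1 = Round(s_0, k_0) = 0x9BA
s_2 = Round(s_1, k_1) = 0x87A
s_3 = Round(s_2, k_2) = 0xA3D
s_4 = Round(s_3, k_3) = 0x567
s_5 = Round(s_4, k_4) = 0xC0B
s_6 = Round(s_5, k_5) = 0x9E3

0x9E3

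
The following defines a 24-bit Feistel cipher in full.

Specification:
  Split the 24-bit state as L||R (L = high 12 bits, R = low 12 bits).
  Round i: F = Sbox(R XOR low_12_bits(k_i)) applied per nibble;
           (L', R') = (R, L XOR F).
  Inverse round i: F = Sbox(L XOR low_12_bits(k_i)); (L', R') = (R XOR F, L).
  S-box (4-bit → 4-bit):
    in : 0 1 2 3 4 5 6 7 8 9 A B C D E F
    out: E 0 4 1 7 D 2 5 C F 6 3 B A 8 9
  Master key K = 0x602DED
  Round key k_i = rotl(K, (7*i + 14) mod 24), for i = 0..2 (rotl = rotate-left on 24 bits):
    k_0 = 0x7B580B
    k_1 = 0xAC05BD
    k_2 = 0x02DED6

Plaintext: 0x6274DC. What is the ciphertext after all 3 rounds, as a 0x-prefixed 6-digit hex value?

0x8C5F83

s_0 = plaintext = 0x6274DC
s_1 = Round(s_0, k_0) = 0x4DCD82
s_2 = Round(s_1, k_1) = 0xD828C5
s_3 = Round(s_2, k_2) = 0x8C5F83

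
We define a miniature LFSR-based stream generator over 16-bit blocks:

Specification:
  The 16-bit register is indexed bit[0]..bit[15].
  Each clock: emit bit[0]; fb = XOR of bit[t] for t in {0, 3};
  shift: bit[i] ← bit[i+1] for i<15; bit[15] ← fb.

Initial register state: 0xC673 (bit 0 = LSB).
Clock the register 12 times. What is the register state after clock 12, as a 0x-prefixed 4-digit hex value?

0xEBDC

reg_0 = 0xC673
clock 1: out=1, reg = 0xE339
clock 2: out=1, reg = 0x719C
clock 3: out=0, reg = 0xB8CE
clock 4: out=0, reg = 0xDC67
clock 5: out=1, reg = 0xEE33
clock 6: out=1, reg = 0xF719
clock 7: out=1, reg = 0x7B8C
clock 8: out=0, reg = 0xBDC6
clock 9: out=0, reg = 0x5EE3
clock 10: out=1, reg = 0xAF71
clock 11: out=1, reg = 0xD7B8
clock 12: out=0, reg = 0xEBDC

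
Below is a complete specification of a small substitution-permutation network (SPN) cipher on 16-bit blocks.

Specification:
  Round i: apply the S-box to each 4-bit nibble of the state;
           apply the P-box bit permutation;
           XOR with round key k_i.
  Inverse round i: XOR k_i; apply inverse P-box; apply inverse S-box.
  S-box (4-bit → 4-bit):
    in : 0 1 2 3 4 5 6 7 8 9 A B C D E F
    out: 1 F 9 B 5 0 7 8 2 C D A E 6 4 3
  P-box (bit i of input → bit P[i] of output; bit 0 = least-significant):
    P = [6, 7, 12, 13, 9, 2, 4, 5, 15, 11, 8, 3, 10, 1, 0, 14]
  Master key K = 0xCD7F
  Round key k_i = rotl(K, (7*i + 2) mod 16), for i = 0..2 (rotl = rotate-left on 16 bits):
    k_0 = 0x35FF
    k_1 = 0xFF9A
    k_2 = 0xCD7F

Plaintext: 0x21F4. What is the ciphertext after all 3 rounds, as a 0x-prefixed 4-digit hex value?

0xEC5F

s_0 = plaintext = 0x21F4
s_1 = Round(s_0, k_0) = 0xEAB3
s_2 = Round(s_1, k_1) = 0x5E77
s_3 = Round(s_2, k_2) = 0xEC5F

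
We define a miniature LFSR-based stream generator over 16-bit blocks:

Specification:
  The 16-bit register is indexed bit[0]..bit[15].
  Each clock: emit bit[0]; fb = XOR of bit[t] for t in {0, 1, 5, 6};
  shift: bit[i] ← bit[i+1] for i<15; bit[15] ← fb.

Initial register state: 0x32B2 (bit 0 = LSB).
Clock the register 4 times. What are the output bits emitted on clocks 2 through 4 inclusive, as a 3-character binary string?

reg_0 = 0x32B2
clock 1: out=0, reg = 0x1959
clock 2: out=1, reg = 0x0CAC
clock 3: out=0, reg = 0x8656
clock 4: out=0, reg = 0x432B

100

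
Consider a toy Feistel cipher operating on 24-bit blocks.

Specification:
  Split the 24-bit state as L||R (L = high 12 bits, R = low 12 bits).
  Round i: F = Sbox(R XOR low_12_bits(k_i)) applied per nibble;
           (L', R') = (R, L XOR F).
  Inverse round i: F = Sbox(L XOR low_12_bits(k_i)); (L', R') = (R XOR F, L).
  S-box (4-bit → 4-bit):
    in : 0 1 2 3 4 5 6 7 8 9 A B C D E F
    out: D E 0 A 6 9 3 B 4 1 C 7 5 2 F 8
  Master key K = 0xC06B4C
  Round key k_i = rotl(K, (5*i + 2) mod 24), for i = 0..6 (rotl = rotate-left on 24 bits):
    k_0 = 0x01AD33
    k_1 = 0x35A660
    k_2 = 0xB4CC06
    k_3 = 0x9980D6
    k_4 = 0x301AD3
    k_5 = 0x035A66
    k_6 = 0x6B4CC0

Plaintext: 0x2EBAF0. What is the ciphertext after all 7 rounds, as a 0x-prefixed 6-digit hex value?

s_0 = plaintext = 0x2EBAF0
s_1 = Round(s_0, k_0) = 0xAF09B1
s_2 = Round(s_1, k_1) = 0x9B12DE
s_3 = Round(s_2, k_2) = 0x2DE695
s_4 = Round(s_3, k_3) = 0x6951B4
s_5 = Round(s_4, k_4) = 0x1B41AE
s_6 = Round(s_5, k_5) = 0x1AE6E0
s_7 = Round(s_6, k_6) = 0x6E0DA3

0x6E0DA3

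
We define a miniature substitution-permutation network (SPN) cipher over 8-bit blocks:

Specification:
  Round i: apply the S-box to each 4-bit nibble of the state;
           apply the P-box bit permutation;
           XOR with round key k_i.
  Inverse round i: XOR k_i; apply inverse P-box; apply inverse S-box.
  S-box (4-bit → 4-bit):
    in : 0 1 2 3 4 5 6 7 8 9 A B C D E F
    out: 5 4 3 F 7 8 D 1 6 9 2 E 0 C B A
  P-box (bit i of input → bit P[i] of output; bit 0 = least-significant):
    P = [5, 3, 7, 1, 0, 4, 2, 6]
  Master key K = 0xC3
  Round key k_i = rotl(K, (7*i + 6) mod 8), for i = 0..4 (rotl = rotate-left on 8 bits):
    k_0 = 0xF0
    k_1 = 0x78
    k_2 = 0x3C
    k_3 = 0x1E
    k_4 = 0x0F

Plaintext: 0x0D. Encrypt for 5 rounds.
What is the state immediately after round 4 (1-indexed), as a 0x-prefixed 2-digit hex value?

0x74

s_0 = plaintext = 0x0D
s_1 = Round(s_0, k_0) = 0x77
s_2 = Round(s_1, k_1) = 0x59
s_3 = Round(s_2, k_2) = 0x5E
s_4 = Round(s_3, k_3) = 0x74
s_5 = Round(s_4, k_4) = 0xA6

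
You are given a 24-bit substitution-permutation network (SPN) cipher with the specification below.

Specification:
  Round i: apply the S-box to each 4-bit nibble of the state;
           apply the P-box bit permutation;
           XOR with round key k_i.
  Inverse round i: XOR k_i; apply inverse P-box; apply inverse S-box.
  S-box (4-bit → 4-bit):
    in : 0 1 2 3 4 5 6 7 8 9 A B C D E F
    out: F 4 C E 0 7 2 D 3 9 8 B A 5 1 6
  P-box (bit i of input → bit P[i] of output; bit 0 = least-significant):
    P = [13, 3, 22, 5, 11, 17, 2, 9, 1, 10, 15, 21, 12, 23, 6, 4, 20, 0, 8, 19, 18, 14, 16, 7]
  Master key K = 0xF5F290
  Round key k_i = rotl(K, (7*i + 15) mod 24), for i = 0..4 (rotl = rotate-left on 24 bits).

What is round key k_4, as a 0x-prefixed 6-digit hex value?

K = 0xF5F290
k_0 = rotl(K, (7*0+15) mod 24) = rotl(K, 15) = 0x487AF9
k_1 = rotl(K, (7*1+15) mod 24) = rotl(K, 22) = 0x3D7CA4
k_2 = rotl(K, (7*2+15) mod 24) = rotl(K, 5) = 0xBE521E
k_3 = rotl(K, (7*3+15) mod 24) = rotl(K, 12) = 0x290F5F
k_4 = rotl(K, (7*4+15) mod 24) = rotl(K, 19) = 0x87AF94

0x87AF94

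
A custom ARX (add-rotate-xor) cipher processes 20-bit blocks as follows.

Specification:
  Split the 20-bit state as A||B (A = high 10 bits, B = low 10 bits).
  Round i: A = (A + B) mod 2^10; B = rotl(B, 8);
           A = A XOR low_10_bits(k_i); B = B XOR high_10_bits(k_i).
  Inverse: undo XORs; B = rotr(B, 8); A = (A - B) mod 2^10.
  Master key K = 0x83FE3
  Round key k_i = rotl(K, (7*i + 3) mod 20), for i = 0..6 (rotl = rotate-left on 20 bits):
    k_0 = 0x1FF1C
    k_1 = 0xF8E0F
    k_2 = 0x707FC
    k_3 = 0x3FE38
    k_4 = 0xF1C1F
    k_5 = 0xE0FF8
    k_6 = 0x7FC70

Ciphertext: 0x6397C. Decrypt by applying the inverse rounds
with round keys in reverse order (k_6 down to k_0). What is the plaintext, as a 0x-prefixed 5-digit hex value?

0xEFD5A

s_0 = ciphertext = 0x6397C
s_1 = InvRound(s_0, k_6) = 0xFCA0C
s_2 = InvRound(s_1, k_5) = 0x7363D
s_3 = InvRound(s_2, k_4) = 0x7A7E9
s_4 = InvRound(s_3, k_3) = 0xDD85B
s_5 = InvRound(s_4, k_2) = 0x88669
s_6 = InvRound(s_5, k_1) = 0x81629
s_7 = InvRound(s_6, k_0) = 0xEFD5A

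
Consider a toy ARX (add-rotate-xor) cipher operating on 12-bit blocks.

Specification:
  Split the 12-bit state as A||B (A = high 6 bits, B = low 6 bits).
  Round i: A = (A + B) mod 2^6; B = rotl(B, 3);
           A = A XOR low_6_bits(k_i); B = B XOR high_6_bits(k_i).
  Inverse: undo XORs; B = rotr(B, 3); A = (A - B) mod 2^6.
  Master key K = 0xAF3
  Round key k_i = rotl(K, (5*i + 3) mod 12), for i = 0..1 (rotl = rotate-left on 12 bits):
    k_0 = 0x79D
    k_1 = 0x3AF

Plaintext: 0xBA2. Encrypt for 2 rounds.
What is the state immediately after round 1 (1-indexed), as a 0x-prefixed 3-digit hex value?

0x34A

s_0 = plaintext = 0xBA2
s_1 = Round(s_0, k_0) = 0x34A
s_2 = Round(s_1, k_1) = 0xE1F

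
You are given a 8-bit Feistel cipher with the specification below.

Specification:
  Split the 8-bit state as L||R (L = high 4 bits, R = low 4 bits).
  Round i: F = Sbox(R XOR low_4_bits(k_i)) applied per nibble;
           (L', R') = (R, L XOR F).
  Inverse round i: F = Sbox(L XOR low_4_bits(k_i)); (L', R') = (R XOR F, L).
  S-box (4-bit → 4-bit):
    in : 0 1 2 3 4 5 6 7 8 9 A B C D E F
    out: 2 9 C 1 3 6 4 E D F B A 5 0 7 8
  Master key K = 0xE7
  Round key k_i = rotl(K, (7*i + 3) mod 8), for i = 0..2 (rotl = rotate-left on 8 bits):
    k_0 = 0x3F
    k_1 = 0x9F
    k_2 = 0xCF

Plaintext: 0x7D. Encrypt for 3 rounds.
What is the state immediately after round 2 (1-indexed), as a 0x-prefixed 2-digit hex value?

s_0 = plaintext = 0x7D
s_1 = Round(s_0, k_0) = 0xDB
s_2 = Round(s_1, k_1) = 0xBE
s_3 = Round(s_2, k_2) = 0xE2

0xBE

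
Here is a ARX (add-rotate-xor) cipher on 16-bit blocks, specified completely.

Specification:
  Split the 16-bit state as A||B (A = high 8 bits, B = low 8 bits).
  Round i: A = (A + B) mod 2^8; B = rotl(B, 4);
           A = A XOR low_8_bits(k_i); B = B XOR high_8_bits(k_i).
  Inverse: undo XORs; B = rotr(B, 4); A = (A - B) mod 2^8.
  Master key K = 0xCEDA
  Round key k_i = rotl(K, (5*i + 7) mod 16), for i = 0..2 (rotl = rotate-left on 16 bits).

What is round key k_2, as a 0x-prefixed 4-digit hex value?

0x9DB5

K = 0xCEDA
k_0 = rotl(K, (5*0+7) mod 16) = rotl(K, 7) = 0x6D67
k_1 = rotl(K, (5*1+7) mod 16) = rotl(K, 12) = 0xACED
k_2 = rotl(K, (5*2+7) mod 16) = rotl(K, 1) = 0x9DB5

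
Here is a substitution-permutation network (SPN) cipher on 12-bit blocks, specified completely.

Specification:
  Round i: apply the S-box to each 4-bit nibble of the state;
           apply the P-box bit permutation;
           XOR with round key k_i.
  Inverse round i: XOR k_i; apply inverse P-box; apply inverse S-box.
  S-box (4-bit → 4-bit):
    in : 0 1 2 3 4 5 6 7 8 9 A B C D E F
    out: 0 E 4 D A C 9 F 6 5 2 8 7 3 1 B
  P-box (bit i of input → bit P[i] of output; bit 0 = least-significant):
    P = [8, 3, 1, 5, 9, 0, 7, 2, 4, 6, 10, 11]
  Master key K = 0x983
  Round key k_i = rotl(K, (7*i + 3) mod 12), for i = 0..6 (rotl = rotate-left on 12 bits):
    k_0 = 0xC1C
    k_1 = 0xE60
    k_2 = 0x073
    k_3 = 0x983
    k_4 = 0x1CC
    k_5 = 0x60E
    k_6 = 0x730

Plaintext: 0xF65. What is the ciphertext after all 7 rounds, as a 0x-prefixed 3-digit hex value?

0xEA2

s_0 = plaintext = 0xF65
s_1 = Round(s_0, k_0) = 0x66A
s_2 = Round(s_1, k_1) = 0x47C
s_3 = Round(s_2, k_2) = 0xBBC
s_4 = Round(s_3, k_3) = 0x08D
s_5 = Round(s_4, k_4) = 0x045
s_6 = Round(s_5, k_5) = 0x629
s_7 = Round(s_6, k_6) = 0xEA2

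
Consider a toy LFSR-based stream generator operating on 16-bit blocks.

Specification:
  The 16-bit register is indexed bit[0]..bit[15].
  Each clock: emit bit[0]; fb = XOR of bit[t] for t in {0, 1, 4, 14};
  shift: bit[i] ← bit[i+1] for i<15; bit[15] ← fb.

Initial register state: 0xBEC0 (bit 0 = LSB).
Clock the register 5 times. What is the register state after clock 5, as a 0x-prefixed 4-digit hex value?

0xB5F6

reg_0 = 0xBEC0
clock 1: out=0, reg = 0x5F60
clock 2: out=0, reg = 0xAFB0
clock 3: out=0, reg = 0xD7D8
clock 4: out=0, reg = 0x6BEC
clock 5: out=0, reg = 0xB5F6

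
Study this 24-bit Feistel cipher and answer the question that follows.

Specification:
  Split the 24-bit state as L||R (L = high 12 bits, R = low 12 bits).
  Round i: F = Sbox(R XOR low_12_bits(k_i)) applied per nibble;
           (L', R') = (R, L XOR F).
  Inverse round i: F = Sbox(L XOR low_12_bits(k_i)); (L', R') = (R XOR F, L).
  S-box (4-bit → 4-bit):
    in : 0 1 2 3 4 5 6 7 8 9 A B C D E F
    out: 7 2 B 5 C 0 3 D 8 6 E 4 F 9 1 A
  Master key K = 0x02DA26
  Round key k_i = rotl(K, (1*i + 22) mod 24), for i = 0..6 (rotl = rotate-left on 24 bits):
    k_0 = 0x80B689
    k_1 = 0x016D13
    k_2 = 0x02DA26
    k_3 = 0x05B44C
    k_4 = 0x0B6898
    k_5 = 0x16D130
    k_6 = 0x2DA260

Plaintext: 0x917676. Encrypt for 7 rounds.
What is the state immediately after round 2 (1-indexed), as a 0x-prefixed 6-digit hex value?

0xEBD397

s_0 = plaintext = 0x917676
s_1 = Round(s_0, k_0) = 0x676EBD
s_2 = Round(s_1, k_1) = 0xEBD397
s_3 = Round(s_2, k_2) = 0x3978FF
s_4 = Round(s_3, k_3) = 0x8FFCD2
s_5 = Round(s_4, k_4) = 0xCD2431
s_6 = Round(s_5, k_5) = 0x431CA0
s_7 = Round(s_6, k_6) = 0xCA05C6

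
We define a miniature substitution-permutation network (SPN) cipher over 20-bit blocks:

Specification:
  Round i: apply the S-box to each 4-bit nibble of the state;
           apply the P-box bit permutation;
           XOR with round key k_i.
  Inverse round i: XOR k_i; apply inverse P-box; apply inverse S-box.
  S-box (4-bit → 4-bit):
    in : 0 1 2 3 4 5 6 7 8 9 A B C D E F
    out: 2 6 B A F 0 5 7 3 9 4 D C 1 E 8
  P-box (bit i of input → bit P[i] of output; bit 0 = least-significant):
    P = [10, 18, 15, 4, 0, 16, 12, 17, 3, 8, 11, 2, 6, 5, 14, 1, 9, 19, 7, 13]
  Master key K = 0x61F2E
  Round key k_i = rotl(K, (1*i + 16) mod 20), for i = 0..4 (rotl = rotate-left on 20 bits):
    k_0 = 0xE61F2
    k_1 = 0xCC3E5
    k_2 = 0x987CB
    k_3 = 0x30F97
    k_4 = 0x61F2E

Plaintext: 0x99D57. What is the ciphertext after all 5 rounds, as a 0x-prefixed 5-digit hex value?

0xA2472

s_0 = plaintext = 0x99D57
s_1 = Round(s_0, k_0) = 0xAC7B8
s_2 = Round(s_1, k_1) = 0xA9E6E
s_3 = Round(s_2, k_2) = 0xD1E1C
s_4 = Round(s_3, k_3) = 0x2D4A3
s_5 = Round(s_4, k_4) = 0xA2472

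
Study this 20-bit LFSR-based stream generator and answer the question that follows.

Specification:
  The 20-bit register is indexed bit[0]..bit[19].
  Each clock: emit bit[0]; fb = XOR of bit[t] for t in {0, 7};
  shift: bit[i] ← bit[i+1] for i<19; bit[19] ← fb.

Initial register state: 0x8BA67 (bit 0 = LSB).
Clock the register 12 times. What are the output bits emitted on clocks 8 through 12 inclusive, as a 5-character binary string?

00101

reg_0 = 0x8BA67
clock 1: out=1, reg = 0xC5D33
clock 2: out=1, reg = 0xE2E99
clock 3: out=1, reg = 0x7174C
clock 4: out=0, reg = 0x38BA6
clock 5: out=0, reg = 0x9C5D3
clock 6: out=1, reg = 0x4E2E9
clock 7: out=1, reg = 0x27174
clock 8: out=0, reg = 0x138BA
clock 9: out=0, reg = 0x89C5D
clock 10: out=1, reg = 0xC4E2E
clock 11: out=0, reg = 0x62717
clock 12: out=1, reg = 0xB138B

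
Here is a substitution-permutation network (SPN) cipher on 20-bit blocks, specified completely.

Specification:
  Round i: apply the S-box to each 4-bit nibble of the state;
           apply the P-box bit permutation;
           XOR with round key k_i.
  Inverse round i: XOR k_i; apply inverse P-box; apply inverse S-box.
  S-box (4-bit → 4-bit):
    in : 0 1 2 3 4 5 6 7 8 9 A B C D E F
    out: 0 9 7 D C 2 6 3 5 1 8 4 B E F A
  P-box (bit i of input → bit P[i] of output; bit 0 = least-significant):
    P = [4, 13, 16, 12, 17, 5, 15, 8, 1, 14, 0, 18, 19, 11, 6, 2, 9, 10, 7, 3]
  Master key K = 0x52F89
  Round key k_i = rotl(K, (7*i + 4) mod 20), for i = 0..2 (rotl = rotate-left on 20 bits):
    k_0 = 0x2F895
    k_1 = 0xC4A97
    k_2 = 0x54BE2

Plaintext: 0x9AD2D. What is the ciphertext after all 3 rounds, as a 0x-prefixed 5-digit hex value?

s_0 = plaintext = 0x9AD2D
s_1 = Round(s_0, k_0) = 0x50AB0
s_2 = Round(s_1, k_1) = 0x8CE97
s_3 = Round(s_2, k_2) = 0xB2175

0xB2175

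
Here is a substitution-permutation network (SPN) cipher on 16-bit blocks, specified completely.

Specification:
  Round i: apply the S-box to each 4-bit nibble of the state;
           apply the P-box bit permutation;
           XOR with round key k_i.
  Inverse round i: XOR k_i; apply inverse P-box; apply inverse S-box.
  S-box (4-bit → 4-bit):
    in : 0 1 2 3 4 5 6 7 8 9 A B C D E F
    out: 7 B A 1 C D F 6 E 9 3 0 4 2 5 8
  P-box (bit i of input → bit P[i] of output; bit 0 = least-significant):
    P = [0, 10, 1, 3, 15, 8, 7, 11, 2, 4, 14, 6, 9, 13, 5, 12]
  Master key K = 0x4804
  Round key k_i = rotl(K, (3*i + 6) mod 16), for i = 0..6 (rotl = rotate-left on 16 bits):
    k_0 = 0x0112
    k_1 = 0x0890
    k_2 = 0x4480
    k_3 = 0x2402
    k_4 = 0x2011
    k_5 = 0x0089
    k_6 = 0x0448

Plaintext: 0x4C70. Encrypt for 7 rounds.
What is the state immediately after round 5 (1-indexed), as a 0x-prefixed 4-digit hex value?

s_0 = plaintext = 0x4C70
s_1 = Round(s_0, k_0) = 0x54B1
s_2 = Round(s_1, k_1) = 0x5EF9
s_3 = Round(s_2, k_2) = 0x1EAD
s_4 = Round(s_3, k_3) = 0xD306
s_5 = Round(s_4, k_4) = 0x859E
s_6 = Round(s_5, k_5) = 0xF8EE
s_7 = Round(s_6, k_6) = 0xD49B

0x859E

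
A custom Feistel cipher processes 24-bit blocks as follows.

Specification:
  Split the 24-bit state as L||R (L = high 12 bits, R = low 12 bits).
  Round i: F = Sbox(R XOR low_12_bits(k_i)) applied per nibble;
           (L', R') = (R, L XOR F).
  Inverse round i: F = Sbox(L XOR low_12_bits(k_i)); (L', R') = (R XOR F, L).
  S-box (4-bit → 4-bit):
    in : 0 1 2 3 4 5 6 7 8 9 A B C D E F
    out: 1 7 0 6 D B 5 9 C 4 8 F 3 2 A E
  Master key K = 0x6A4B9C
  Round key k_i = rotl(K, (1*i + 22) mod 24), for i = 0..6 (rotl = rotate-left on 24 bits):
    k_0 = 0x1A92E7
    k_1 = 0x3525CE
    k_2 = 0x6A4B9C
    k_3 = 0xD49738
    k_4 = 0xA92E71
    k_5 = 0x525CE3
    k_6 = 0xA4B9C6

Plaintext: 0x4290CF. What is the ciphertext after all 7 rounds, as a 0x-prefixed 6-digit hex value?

0xFB2EB4

s_0 = plaintext = 0x4290CF
s_1 = Round(s_0, k_0) = 0x0CF425
s_2 = Round(s_1, k_1) = 0x425760
s_3 = Round(s_2, k_2) = 0x7607C6
s_4 = Round(s_3, k_3) = 0x7C668A
s_5 = Round(s_4, k_4) = 0x68AB29
s_6 = Round(s_5, k_5) = 0xB29FB2
s_7 = Round(s_6, k_6) = 0xFB2EB4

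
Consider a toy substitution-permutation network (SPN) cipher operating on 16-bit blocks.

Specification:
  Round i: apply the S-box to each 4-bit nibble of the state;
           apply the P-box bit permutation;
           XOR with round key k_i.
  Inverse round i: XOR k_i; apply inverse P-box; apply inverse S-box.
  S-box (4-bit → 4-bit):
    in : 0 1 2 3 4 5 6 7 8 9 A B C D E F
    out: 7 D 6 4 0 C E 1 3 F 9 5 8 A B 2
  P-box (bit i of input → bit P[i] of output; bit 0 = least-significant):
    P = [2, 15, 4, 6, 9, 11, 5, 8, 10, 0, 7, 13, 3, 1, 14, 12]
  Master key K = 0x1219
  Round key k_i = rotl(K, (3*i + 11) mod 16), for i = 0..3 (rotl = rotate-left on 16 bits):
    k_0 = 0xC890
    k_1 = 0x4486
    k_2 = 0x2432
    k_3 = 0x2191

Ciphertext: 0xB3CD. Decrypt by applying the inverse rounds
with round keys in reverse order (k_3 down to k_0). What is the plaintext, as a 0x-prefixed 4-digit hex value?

0xBF09

s_0 = ciphertext = 0xB3CD
s_1 = InvRound(s_0, k_3) = 0xA479
s_2 = InvRound(s_1, k_2) = 0x8F4D
s_3 = InvRound(s_2, k_1) = 0x02ED
s_4 = InvRound(s_3, k_0) = 0xBF09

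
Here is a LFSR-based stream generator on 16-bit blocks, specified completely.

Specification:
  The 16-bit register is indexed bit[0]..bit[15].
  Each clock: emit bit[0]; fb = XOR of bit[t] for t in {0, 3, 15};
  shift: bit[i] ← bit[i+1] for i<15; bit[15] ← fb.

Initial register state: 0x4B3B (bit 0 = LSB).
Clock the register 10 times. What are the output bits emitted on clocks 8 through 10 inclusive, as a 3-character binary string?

011

reg_0 = 0x4B3B
clock 1: out=1, reg = 0x259D
clock 2: out=1, reg = 0x12CE
clock 3: out=0, reg = 0x8967
clock 4: out=1, reg = 0x44B3
clock 5: out=1, reg = 0xA259
clock 6: out=1, reg = 0xD12C
clock 7: out=0, reg = 0x6896
clock 8: out=0, reg = 0x344B
clock 9: out=1, reg = 0x1A25
clock 10: out=1, reg = 0x8D12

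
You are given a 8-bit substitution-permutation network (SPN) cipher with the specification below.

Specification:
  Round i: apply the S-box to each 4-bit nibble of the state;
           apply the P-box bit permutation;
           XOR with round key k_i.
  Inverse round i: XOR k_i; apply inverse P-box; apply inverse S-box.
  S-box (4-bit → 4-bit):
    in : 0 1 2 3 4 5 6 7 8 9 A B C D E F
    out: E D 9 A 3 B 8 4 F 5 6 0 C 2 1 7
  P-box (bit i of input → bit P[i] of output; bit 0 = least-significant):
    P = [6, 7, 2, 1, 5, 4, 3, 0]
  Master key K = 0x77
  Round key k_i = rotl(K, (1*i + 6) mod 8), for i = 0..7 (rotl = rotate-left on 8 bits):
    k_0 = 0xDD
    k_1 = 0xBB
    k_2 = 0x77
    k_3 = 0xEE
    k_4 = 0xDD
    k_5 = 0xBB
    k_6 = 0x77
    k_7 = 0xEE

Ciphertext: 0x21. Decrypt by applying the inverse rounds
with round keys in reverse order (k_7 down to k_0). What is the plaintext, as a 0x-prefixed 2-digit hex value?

s_0 = ciphertext = 0x21
s_1 = InvRound(s_0, k_7) = 0xC8
s_2 = InvRound(s_1, k_6) = 0x80
s_3 = InvRound(s_2, k_5) = 0x86
s_4 = InvRound(s_3, k_4) = 0x02
s_5 = InvRound(s_4, k_3) = 0x9F
s_6 = InvRound(s_5, k_2) = 0x94
s_7 = InvRound(s_6, k_1) = 0x1C
s_8 = InvRound(s_7, k_0) = 0x64

0x64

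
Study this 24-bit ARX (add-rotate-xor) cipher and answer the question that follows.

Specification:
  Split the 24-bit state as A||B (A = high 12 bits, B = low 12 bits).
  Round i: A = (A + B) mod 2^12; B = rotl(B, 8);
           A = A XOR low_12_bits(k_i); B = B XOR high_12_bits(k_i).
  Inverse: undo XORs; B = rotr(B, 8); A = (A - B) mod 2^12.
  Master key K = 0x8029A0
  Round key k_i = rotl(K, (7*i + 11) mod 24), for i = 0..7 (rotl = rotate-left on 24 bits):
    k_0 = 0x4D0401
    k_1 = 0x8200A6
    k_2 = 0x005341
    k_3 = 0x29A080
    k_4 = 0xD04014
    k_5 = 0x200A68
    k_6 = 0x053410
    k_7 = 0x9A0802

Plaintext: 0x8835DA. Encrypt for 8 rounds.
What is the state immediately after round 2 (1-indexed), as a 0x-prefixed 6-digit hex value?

0x84F5C8

s_0 = plaintext = 0x8835DA
s_1 = Round(s_0, k_0) = 0xA5CE8D
s_2 = Round(s_1, k_1) = 0x84F5C8
s_3 = Round(s_2, k_2) = 0xD56859
s_4 = Round(s_3, k_3) = 0x52FB1F
s_5 = Round(s_4, k_4) = 0x05A2B5
s_6 = Round(s_5, k_5) = 0x96772B
s_7 = Round(s_6, k_6) = 0x482B21
s_8 = Round(s_7, k_7) = 0x7A1812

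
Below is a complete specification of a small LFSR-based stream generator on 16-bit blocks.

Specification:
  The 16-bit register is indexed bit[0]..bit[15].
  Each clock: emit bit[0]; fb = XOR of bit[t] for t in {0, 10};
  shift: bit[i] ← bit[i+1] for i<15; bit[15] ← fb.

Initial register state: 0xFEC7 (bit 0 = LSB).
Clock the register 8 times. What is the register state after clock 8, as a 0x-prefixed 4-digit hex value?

0xF8FE

reg_0 = 0xFEC7
clock 1: out=1, reg = 0x7F63
clock 2: out=1, reg = 0x3FB1
clock 3: out=1, reg = 0x1FD8
clock 4: out=0, reg = 0x8FEC
clock 5: out=0, reg = 0xC7F6
clock 6: out=0, reg = 0xE3FB
clock 7: out=1, reg = 0xF1FD
clock 8: out=1, reg = 0xF8FE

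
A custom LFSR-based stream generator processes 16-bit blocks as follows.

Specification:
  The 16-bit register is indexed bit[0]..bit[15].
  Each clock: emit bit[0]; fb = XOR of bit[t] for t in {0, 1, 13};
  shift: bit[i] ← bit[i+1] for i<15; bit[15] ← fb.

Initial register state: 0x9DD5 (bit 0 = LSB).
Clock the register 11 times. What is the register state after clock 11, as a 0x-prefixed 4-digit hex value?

reg_0 = 0x9DD5
clock 1: out=1, reg = 0xCEEA
clock 2: out=0, reg = 0xE775
clock 3: out=1, reg = 0x73BA
clock 4: out=0, reg = 0x39DD
clock 5: out=1, reg = 0x1CEE
clock 6: out=0, reg = 0x8E77
clock 7: out=1, reg = 0x473B
clock 8: out=1, reg = 0x239D
clock 9: out=1, reg = 0x11CE
clock 10: out=0, reg = 0x88E7
clock 11: out=1, reg = 0x4473

0x4473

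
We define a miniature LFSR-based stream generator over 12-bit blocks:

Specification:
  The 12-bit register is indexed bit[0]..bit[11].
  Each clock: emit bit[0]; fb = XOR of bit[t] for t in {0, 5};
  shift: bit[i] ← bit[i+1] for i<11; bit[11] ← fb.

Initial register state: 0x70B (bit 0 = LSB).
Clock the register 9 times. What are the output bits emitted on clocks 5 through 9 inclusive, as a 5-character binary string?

00001

reg_0 = 0x70B
clock 1: out=1, reg = 0xB85
clock 2: out=1, reg = 0xDC2
clock 3: out=0, reg = 0x6E1
clock 4: out=1, reg = 0x370
clock 5: out=0, reg = 0x9B8
clock 6: out=0, reg = 0xCDC
clock 7: out=0, reg = 0x66E
clock 8: out=0, reg = 0xB37
clock 9: out=1, reg = 0x59B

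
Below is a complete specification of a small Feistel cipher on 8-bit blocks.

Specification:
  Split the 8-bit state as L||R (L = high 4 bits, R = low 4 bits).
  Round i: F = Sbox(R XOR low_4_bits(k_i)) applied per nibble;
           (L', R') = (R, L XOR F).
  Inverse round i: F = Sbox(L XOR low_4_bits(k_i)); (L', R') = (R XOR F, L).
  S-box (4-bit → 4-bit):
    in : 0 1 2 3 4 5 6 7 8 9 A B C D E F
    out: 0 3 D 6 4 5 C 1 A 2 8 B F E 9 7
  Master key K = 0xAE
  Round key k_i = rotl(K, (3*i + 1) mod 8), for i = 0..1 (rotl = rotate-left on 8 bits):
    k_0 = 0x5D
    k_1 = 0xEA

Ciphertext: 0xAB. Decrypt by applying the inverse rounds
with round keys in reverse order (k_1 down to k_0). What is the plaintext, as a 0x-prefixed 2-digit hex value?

0x6B

s_0 = ciphertext = 0xAB
s_1 = InvRound(s_0, k_1) = 0xBA
s_2 = InvRound(s_1, k_0) = 0x6B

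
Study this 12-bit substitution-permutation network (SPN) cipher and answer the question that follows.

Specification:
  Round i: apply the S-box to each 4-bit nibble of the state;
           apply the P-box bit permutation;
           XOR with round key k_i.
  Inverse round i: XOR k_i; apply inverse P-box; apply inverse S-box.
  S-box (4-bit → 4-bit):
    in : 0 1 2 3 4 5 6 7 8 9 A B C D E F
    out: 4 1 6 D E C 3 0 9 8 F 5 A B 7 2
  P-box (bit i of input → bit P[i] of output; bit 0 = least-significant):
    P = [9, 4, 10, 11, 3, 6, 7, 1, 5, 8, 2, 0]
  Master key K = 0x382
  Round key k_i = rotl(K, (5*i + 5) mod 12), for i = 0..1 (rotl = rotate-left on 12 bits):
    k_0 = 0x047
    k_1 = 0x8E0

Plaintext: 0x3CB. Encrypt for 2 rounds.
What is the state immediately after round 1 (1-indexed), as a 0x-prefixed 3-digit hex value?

0x620

s_0 = plaintext = 0x3CB
s_1 = Round(s_0, k_0) = 0x620
s_2 = Round(s_1, k_1) = 0xD00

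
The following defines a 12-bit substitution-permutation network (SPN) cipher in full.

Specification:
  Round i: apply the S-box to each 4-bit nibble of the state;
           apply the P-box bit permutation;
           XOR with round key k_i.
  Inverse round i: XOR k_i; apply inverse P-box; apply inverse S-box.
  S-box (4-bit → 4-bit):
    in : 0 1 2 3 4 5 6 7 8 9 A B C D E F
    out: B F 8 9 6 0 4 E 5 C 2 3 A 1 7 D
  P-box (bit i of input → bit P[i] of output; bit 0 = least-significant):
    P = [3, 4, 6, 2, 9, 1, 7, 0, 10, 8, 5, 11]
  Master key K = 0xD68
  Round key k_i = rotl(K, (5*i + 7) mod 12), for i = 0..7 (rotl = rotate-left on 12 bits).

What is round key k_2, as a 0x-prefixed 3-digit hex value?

K = 0xD68
k_0 = rotl(K, (5*0+7) mod 12) = rotl(K, 7) = 0x46B
k_1 = rotl(K, (5*1+7) mod 12) = rotl(K, 0) = 0xD68
k_2 = rotl(K, (5*2+7) mod 12) = rotl(K, 5) = 0xD1A

0xD1A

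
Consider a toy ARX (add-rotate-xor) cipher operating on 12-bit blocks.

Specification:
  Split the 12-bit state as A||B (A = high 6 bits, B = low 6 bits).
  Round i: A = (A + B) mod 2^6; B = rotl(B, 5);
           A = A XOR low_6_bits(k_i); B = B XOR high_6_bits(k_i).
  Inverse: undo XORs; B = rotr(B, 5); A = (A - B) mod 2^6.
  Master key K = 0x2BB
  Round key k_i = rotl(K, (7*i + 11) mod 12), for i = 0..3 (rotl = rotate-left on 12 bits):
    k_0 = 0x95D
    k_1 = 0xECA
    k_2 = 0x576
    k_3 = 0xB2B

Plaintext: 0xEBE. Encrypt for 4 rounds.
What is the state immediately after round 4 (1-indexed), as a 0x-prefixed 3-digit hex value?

s_0 = plaintext = 0xEBE
s_1 = Round(s_0, k_0) = 0x97A
s_2 = Round(s_1, k_1) = 0x566
s_3 = Round(s_2, k_2) = 0x346
s_4 = Round(s_3, k_3) = 0xE2F

0xE2F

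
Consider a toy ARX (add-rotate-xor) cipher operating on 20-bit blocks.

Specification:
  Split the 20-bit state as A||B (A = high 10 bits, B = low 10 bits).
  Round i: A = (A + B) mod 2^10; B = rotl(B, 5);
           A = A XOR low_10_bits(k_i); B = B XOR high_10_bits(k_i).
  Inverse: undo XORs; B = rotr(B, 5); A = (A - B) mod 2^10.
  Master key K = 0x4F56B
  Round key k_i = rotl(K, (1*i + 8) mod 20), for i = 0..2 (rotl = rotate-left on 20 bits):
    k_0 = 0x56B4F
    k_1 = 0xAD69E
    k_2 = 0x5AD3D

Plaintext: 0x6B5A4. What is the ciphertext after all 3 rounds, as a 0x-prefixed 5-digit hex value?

s_0 = plaintext = 0x6B5A4
s_1 = Round(s_0, k_0) = 0x079D7
s_2 = Round(s_1, k_1) = 0xDAC5B
s_3 = Round(s_2, k_2) = 0xBEE09

0xBEE09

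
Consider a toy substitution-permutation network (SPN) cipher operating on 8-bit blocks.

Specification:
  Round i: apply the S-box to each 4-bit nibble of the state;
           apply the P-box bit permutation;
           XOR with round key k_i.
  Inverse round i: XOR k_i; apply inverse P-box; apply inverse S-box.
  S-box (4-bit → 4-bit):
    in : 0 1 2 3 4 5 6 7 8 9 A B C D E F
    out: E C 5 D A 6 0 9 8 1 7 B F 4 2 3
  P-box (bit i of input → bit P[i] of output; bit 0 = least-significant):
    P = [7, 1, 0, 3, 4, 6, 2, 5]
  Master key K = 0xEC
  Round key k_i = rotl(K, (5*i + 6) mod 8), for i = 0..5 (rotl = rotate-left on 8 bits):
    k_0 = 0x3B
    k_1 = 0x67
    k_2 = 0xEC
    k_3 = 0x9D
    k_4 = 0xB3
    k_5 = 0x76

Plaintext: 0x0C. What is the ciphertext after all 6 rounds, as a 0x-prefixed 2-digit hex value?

s_0 = plaintext = 0x0C
s_1 = Round(s_0, k_0) = 0xD4
s_2 = Round(s_1, k_1) = 0x69
s_3 = Round(s_2, k_2) = 0x6C
s_4 = Round(s_3, k_3) = 0x16
s_5 = Round(s_4, k_4) = 0x97
s_6 = Round(s_5, k_5) = 0xEE

0xEE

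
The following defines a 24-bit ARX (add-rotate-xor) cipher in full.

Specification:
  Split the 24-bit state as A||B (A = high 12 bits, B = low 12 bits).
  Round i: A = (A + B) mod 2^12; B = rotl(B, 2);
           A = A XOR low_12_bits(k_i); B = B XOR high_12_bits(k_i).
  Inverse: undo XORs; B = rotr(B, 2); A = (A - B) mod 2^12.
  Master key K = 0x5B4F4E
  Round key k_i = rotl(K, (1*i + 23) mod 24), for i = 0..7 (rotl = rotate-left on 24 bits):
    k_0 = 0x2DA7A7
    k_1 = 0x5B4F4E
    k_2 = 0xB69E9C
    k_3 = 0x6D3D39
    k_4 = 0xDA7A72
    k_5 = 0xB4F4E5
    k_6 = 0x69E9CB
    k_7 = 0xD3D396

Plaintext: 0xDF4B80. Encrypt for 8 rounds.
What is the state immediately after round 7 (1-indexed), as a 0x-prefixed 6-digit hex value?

s_0 = plaintext = 0xDF4B80
s_1 = Round(s_0, k_0) = 0xED3CD8
s_2 = Round(s_1, k_1) = 0x4E56D7
s_3 = Round(s_2, k_2) = 0x520034
s_4 = Round(s_3, k_3) = 0x86D603
s_5 = Round(s_4, k_4) = 0x4025AA
s_6 = Round(s_5, k_5) = 0xD49DE6
s_7 = Round(s_6, k_6) = 0x2E4105
s_8 = Round(s_7, k_7) = 0x07F929

0x2E4105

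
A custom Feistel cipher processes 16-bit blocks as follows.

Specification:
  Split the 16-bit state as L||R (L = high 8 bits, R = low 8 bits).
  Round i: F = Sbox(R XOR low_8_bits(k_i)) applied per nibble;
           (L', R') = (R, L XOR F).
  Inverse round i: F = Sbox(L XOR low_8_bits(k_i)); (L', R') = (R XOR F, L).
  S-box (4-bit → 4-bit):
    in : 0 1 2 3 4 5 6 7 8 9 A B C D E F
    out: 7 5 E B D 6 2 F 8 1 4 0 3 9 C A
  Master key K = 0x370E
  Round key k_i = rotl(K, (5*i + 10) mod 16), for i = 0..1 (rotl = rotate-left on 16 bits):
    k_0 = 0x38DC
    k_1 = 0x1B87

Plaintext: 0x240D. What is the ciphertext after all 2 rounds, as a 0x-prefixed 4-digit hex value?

s_0 = plaintext = 0x240D
s_1 = Round(s_0, k_0) = 0x0DB1
s_2 = Round(s_1, k_1) = 0xB1BF

0xB1BF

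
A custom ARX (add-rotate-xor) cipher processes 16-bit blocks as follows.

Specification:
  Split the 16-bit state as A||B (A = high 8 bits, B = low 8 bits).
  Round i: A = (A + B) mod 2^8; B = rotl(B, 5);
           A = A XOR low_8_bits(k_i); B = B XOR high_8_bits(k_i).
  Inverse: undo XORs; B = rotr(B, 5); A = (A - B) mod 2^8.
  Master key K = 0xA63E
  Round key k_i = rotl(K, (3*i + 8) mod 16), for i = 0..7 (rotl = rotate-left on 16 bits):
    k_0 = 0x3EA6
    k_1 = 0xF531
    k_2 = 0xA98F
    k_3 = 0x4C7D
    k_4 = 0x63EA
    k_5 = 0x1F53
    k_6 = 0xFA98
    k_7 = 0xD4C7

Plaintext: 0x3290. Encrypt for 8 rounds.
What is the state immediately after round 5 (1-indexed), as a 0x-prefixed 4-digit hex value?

0x1A74

s_0 = plaintext = 0x3290
s_1 = Round(s_0, k_0) = 0x642C
s_2 = Round(s_1, k_1) = 0xA170
s_3 = Round(s_2, k_2) = 0x9EA7
s_4 = Round(s_3, k_3) = 0x38B8
s_5 = Round(s_4, k_4) = 0x1A74
s_6 = Round(s_5, k_5) = 0xDD91
s_7 = Round(s_6, k_6) = 0xF6C8
s_8 = Round(s_7, k_7) = 0x79CD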